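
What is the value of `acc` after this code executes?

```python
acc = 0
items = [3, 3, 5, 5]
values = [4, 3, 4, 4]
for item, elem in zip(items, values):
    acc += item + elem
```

Let's trace through this code step by step.

Initialize: acc = 0
Initialize: items = [3, 3, 5, 5]
Initialize: values = [4, 3, 4, 4]
Entering loop: for item, elem in zip(items, values):

After execution: acc = 31
31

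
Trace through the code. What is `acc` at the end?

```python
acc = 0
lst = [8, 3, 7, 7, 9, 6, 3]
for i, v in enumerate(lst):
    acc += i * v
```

Let's trace through this code step by step.

Initialize: acc = 0
Initialize: lst = [8, 3, 7, 7, 9, 6, 3]
Entering loop: for i, v in enumerate(lst):

After execution: acc = 122
122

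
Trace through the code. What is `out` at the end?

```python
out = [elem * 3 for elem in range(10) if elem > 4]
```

Let's trace through this code step by step.

Initialize: out = [elem * 3 for elem in range(10) if elem > 4]

After execution: out = [15, 18, 21, 24, 27]
[15, 18, 21, 24, 27]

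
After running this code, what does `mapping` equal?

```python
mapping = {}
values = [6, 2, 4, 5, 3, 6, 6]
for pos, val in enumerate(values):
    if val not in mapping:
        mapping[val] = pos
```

Let's trace through this code step by step.

Initialize: mapping = {}
Initialize: values = [6, 2, 4, 5, 3, 6, 6]
Entering loop: for pos, val in enumerate(values):

After execution: mapping = {6: 0, 2: 1, 4: 2, 5: 3, 3: 4}
{6: 0, 2: 1, 4: 2, 5: 3, 3: 4}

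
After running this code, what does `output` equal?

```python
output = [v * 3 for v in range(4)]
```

Let's trace through this code step by step.

Initialize: output = [v * 3 for v in range(4)]

After execution: output = [0, 3, 6, 9]
[0, 3, 6, 9]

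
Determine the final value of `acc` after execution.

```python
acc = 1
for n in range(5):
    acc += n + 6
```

Let's trace through this code step by step.

Initialize: acc = 1
Entering loop: for n in range(5):

After execution: acc = 41
41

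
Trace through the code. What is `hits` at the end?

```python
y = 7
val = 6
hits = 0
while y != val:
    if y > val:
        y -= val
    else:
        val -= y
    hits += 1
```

Let's trace through this code step by step.

Initialize: y = 7
Initialize: val = 6
Initialize: hits = 0
Entering loop: while y != val:

After execution: hits = 6
6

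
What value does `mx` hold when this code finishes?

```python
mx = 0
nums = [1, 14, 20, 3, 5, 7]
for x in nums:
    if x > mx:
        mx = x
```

Let's trace through this code step by step.

Initialize: mx = 0
Initialize: nums = [1, 14, 20, 3, 5, 7]
Entering loop: for x in nums:

After execution: mx = 20
20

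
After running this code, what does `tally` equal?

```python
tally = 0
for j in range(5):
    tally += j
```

Let's trace through this code step by step.

Initialize: tally = 0
Entering loop: for j in range(5):

After execution: tally = 10
10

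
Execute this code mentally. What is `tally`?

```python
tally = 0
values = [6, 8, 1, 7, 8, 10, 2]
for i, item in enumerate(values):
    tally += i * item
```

Let's trace through this code step by step.

Initialize: tally = 0
Initialize: values = [6, 8, 1, 7, 8, 10, 2]
Entering loop: for i, item in enumerate(values):

After execution: tally = 125
125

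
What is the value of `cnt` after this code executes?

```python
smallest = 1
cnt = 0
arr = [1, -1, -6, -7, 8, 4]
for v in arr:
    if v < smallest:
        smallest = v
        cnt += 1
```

Let's trace through this code step by step.

Initialize: smallest = 1
Initialize: cnt = 0
Initialize: arr = [1, -1, -6, -7, 8, 4]
Entering loop: for v in arr:

After execution: cnt = 3
3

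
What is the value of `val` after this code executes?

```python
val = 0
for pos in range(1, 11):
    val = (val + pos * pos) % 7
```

Let's trace through this code step by step.

Initialize: val = 0
Entering loop: for pos in range(1, 11):

After execution: val = 0
0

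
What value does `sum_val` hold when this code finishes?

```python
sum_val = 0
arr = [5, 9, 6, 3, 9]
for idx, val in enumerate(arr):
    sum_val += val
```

Let's trace through this code step by step.

Initialize: sum_val = 0
Initialize: arr = [5, 9, 6, 3, 9]
Entering loop: for idx, val in enumerate(arr):

After execution: sum_val = 32
32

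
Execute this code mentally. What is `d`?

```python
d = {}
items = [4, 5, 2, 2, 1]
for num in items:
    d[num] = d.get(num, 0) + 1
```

Let's trace through this code step by step.

Initialize: d = {}
Initialize: items = [4, 5, 2, 2, 1]
Entering loop: for num in items:

After execution: d = {4: 1, 5: 1, 2: 2, 1: 1}
{4: 1, 5: 1, 2: 2, 1: 1}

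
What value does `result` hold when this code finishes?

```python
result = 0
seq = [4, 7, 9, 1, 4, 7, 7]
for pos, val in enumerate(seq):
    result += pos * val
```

Let's trace through this code step by step.

Initialize: result = 0
Initialize: seq = [4, 7, 9, 1, 4, 7, 7]
Entering loop: for pos, val in enumerate(seq):

After execution: result = 121
121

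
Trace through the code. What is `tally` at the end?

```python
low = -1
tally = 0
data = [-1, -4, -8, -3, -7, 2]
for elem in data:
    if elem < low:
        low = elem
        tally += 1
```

Let's trace through this code step by step.

Initialize: low = -1
Initialize: tally = 0
Initialize: data = [-1, -4, -8, -3, -7, 2]
Entering loop: for elem in data:

After execution: tally = 2
2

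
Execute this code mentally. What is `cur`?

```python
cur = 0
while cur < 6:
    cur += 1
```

Let's trace through this code step by step.

Initialize: cur = 0
Entering loop: while cur < 6:

After execution: cur = 6
6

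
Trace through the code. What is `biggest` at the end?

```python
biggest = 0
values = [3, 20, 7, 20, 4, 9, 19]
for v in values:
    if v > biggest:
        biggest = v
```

Let's trace through this code step by step.

Initialize: biggest = 0
Initialize: values = [3, 20, 7, 20, 4, 9, 19]
Entering loop: for v in values:

After execution: biggest = 20
20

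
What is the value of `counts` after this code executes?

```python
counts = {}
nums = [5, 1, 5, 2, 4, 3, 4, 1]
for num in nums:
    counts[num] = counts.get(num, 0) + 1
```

Let's trace through this code step by step.

Initialize: counts = {}
Initialize: nums = [5, 1, 5, 2, 4, 3, 4, 1]
Entering loop: for num in nums:

After execution: counts = {5: 2, 1: 2, 2: 1, 4: 2, 3: 1}
{5: 2, 1: 2, 2: 1, 4: 2, 3: 1}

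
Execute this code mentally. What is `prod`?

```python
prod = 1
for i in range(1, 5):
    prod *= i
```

Let's trace through this code step by step.

Initialize: prod = 1
Entering loop: for i in range(1, 5):

After execution: prod = 24
24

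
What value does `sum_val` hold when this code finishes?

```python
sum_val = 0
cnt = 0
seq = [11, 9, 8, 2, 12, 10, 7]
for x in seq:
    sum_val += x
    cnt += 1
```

Let's trace through this code step by step.

Initialize: sum_val = 0
Initialize: cnt = 0
Initialize: seq = [11, 9, 8, 2, 12, 10, 7]
Entering loop: for x in seq:

After execution: sum_val = 59
59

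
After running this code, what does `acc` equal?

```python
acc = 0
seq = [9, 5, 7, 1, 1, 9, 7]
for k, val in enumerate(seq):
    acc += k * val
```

Let's trace through this code step by step.

Initialize: acc = 0
Initialize: seq = [9, 5, 7, 1, 1, 9, 7]
Entering loop: for k, val in enumerate(seq):

After execution: acc = 113
113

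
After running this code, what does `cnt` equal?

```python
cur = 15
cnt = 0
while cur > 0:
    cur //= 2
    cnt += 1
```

Let's trace through this code step by step.

Initialize: cur = 15
Initialize: cnt = 0
Entering loop: while cur > 0:

After execution: cnt = 4
4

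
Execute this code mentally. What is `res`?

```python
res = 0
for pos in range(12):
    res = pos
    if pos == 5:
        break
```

Let's trace through this code step by step.

Initialize: res = 0
Entering loop: for pos in range(12):

After execution: res = 5
5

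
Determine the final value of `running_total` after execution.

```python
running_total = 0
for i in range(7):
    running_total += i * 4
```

Let's trace through this code step by step.

Initialize: running_total = 0
Entering loop: for i in range(7):

After execution: running_total = 84
84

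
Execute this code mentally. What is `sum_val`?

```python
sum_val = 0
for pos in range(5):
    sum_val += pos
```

Let's trace through this code step by step.

Initialize: sum_val = 0
Entering loop: for pos in range(5):

After execution: sum_val = 10
10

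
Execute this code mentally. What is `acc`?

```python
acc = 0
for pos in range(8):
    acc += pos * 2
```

Let's trace through this code step by step.

Initialize: acc = 0
Entering loop: for pos in range(8):

After execution: acc = 56
56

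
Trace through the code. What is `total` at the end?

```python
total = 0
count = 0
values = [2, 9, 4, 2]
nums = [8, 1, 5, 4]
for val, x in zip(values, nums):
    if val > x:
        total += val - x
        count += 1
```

Let's trace through this code step by step.

Initialize: total = 0
Initialize: count = 0
Initialize: values = [2, 9, 4, 2]
Initialize: nums = [8, 1, 5, 4]
Entering loop: for val, x in zip(values, nums):

After execution: total = 8
8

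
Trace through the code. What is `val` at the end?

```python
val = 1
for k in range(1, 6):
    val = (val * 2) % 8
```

Let's trace through this code step by step.

Initialize: val = 1
Entering loop: for k in range(1, 6):

After execution: val = 0
0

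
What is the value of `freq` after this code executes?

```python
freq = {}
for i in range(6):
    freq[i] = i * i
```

Let's trace through this code step by step.

Initialize: freq = {}
Entering loop: for i in range(6):

After execution: freq = {0: 0, 1: 1, 2: 4, 3: 9, 4: 16, 5: 25}
{0: 0, 1: 1, 2: 4, 3: 9, 4: 16, 5: 25}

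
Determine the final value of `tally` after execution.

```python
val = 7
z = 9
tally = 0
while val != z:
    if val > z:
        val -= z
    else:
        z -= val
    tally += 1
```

Let's trace through this code step by step.

Initialize: val = 7
Initialize: z = 9
Initialize: tally = 0
Entering loop: while val != z:

After execution: tally = 5
5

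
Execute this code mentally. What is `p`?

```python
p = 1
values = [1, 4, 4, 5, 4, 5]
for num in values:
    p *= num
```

Let's trace through this code step by step.

Initialize: p = 1
Initialize: values = [1, 4, 4, 5, 4, 5]
Entering loop: for num in values:

After execution: p = 1600
1600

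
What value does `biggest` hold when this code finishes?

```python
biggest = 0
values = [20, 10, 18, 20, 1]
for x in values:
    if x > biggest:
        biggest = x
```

Let's trace through this code step by step.

Initialize: biggest = 0
Initialize: values = [20, 10, 18, 20, 1]
Entering loop: for x in values:

After execution: biggest = 20
20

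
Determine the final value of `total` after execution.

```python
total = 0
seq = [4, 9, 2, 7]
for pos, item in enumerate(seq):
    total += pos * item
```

Let's trace through this code step by step.

Initialize: total = 0
Initialize: seq = [4, 9, 2, 7]
Entering loop: for pos, item in enumerate(seq):

After execution: total = 34
34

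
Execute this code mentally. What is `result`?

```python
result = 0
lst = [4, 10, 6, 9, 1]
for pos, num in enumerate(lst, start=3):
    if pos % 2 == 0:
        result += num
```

Let's trace through this code step by step.

Initialize: result = 0
Initialize: lst = [4, 10, 6, 9, 1]
Entering loop: for pos, num in enumerate(lst, start=3):

After execution: result = 19
19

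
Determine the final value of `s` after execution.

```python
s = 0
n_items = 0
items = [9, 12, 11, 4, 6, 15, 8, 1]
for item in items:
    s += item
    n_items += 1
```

Let's trace through this code step by step.

Initialize: s = 0
Initialize: n_items = 0
Initialize: items = [9, 12, 11, 4, 6, 15, 8, 1]
Entering loop: for item in items:

After execution: s = 66
66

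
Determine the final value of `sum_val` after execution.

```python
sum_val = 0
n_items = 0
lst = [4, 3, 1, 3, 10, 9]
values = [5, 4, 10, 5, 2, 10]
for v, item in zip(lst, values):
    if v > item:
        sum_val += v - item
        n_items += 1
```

Let's trace through this code step by step.

Initialize: sum_val = 0
Initialize: n_items = 0
Initialize: lst = [4, 3, 1, 3, 10, 9]
Initialize: values = [5, 4, 10, 5, 2, 10]
Entering loop: for v, item in zip(lst, values):

After execution: sum_val = 8
8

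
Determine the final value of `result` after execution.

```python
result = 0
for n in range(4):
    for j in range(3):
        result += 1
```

Let's trace through this code step by step.

Initialize: result = 0
Entering loop: for n in range(4):

After execution: result = 12
12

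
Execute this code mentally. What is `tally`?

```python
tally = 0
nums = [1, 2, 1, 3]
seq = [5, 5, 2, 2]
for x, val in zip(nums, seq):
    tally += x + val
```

Let's trace through this code step by step.

Initialize: tally = 0
Initialize: nums = [1, 2, 1, 3]
Initialize: seq = [5, 5, 2, 2]
Entering loop: for x, val in zip(nums, seq):

After execution: tally = 21
21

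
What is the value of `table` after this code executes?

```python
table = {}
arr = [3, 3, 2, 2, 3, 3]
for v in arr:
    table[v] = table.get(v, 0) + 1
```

Let's trace through this code step by step.

Initialize: table = {}
Initialize: arr = [3, 3, 2, 2, 3, 3]
Entering loop: for v in arr:

After execution: table = {3: 4, 2: 2}
{3: 4, 2: 2}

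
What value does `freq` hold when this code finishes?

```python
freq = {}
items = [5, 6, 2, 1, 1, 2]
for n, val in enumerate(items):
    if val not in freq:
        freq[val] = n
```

Let's trace through this code step by step.

Initialize: freq = {}
Initialize: items = [5, 6, 2, 1, 1, 2]
Entering loop: for n, val in enumerate(items):

After execution: freq = {5: 0, 6: 1, 2: 2, 1: 3}
{5: 0, 6: 1, 2: 2, 1: 3}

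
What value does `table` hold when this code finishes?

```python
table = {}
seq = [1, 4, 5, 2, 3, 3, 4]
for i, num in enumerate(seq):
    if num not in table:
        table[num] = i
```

Let's trace through this code step by step.

Initialize: table = {}
Initialize: seq = [1, 4, 5, 2, 3, 3, 4]
Entering loop: for i, num in enumerate(seq):

After execution: table = {1: 0, 4: 1, 5: 2, 2: 3, 3: 4}
{1: 0, 4: 1, 5: 2, 2: 3, 3: 4}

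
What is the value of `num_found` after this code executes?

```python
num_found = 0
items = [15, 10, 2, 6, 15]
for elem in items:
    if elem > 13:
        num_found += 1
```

Let's trace through this code step by step.

Initialize: num_found = 0
Initialize: items = [15, 10, 2, 6, 15]
Entering loop: for elem in items:

After execution: num_found = 2
2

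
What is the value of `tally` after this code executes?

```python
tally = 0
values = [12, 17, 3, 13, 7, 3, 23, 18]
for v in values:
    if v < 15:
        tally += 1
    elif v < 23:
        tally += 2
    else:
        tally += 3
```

Let's trace through this code step by step.

Initialize: tally = 0
Initialize: values = [12, 17, 3, 13, 7, 3, 23, 18]
Entering loop: for v in values:

After execution: tally = 12
12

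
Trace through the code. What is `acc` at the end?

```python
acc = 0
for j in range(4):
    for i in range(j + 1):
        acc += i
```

Let's trace through this code step by step.

Initialize: acc = 0
Entering loop: for j in range(4):

After execution: acc = 10
10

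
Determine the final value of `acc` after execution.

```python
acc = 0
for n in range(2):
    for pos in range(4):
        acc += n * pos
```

Let's trace through this code step by step.

Initialize: acc = 0
Entering loop: for n in range(2):

After execution: acc = 6
6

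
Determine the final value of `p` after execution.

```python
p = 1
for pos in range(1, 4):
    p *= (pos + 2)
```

Let's trace through this code step by step.

Initialize: p = 1
Entering loop: for pos in range(1, 4):

After execution: p = 60
60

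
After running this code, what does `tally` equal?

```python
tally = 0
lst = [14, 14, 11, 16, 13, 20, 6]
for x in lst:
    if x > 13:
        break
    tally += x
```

Let's trace through this code step by step.

Initialize: tally = 0
Initialize: lst = [14, 14, 11, 16, 13, 20, 6]
Entering loop: for x in lst:

After execution: tally = 0
0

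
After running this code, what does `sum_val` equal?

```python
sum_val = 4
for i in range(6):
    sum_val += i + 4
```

Let's trace through this code step by step.

Initialize: sum_val = 4
Entering loop: for i in range(6):

After execution: sum_val = 43
43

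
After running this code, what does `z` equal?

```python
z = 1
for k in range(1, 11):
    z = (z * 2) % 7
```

Let's trace through this code step by step.

Initialize: z = 1
Entering loop: for k in range(1, 11):

After execution: z = 2
2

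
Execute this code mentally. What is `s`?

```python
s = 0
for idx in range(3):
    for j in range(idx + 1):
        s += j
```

Let's trace through this code step by step.

Initialize: s = 0
Entering loop: for idx in range(3):

After execution: s = 4
4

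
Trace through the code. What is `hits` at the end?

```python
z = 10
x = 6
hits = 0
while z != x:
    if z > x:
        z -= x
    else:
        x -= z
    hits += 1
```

Let's trace through this code step by step.

Initialize: z = 10
Initialize: x = 6
Initialize: hits = 0
Entering loop: while z != x:

After execution: hits = 3
3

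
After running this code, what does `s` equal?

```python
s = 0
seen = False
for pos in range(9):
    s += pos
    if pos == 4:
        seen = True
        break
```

Let's trace through this code step by step.

Initialize: s = 0
Initialize: seen = False
Entering loop: for pos in range(9):

After execution: s = 10
10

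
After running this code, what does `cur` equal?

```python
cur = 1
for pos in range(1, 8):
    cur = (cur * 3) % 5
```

Let's trace through this code step by step.

Initialize: cur = 1
Entering loop: for pos in range(1, 8):

After execution: cur = 2
2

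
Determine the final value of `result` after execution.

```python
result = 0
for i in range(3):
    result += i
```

Let's trace through this code step by step.

Initialize: result = 0
Entering loop: for i in range(3):

After execution: result = 3
3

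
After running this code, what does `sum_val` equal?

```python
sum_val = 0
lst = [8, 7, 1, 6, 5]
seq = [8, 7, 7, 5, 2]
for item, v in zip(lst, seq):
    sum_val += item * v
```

Let's trace through this code step by step.

Initialize: sum_val = 0
Initialize: lst = [8, 7, 1, 6, 5]
Initialize: seq = [8, 7, 7, 5, 2]
Entering loop: for item, v in zip(lst, seq):

After execution: sum_val = 160
160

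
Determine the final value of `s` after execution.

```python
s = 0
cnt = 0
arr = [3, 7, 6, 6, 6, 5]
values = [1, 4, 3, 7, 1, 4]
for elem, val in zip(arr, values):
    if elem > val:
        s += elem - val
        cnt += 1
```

Let's trace through this code step by step.

Initialize: s = 0
Initialize: cnt = 0
Initialize: arr = [3, 7, 6, 6, 6, 5]
Initialize: values = [1, 4, 3, 7, 1, 4]
Entering loop: for elem, val in zip(arr, values):

After execution: s = 14
14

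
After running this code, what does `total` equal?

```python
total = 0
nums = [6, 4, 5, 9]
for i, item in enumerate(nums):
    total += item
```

Let's trace through this code step by step.

Initialize: total = 0
Initialize: nums = [6, 4, 5, 9]
Entering loop: for i, item in enumerate(nums):

After execution: total = 24
24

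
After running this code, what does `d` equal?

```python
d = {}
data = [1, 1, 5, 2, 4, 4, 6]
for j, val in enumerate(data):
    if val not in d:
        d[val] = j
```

Let's trace through this code step by step.

Initialize: d = {}
Initialize: data = [1, 1, 5, 2, 4, 4, 6]
Entering loop: for j, val in enumerate(data):

After execution: d = {1: 0, 5: 2, 2: 3, 4: 4, 6: 6}
{1: 0, 5: 2, 2: 3, 4: 4, 6: 6}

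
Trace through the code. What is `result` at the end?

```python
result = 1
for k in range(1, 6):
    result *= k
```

Let's trace through this code step by step.

Initialize: result = 1
Entering loop: for k in range(1, 6):

After execution: result = 120
120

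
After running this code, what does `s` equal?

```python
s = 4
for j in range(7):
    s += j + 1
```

Let's trace through this code step by step.

Initialize: s = 4
Entering loop: for j in range(7):

After execution: s = 32
32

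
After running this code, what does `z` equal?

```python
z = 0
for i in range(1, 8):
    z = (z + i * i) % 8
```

Let's trace through this code step by step.

Initialize: z = 0
Entering loop: for i in range(1, 8):

After execution: z = 4
4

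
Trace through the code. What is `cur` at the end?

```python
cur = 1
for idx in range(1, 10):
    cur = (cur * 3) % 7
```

Let's trace through this code step by step.

Initialize: cur = 1
Entering loop: for idx in range(1, 10):

After execution: cur = 6
6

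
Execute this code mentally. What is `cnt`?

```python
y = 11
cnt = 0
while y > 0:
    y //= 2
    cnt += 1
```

Let's trace through this code step by step.

Initialize: y = 11
Initialize: cnt = 0
Entering loop: while y > 0:

After execution: cnt = 4
4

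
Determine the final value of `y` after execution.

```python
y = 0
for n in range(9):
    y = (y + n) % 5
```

Let's trace through this code step by step.

Initialize: y = 0
Entering loop: for n in range(9):

After execution: y = 1
1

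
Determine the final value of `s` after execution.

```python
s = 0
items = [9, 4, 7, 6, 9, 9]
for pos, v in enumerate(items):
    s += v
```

Let's trace through this code step by step.

Initialize: s = 0
Initialize: items = [9, 4, 7, 6, 9, 9]
Entering loop: for pos, v in enumerate(items):

After execution: s = 44
44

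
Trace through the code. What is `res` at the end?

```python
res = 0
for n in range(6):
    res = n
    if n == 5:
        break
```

Let's trace through this code step by step.

Initialize: res = 0
Entering loop: for n in range(6):

After execution: res = 5
5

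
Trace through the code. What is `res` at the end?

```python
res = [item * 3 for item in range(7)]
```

Let's trace through this code step by step.

Initialize: res = [item * 3 for item in range(7)]

After execution: res = [0, 3, 6, 9, 12, 15, 18]
[0, 3, 6, 9, 12, 15, 18]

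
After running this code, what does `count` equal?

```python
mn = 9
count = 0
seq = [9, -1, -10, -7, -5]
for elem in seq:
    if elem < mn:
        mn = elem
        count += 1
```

Let's trace through this code step by step.

Initialize: mn = 9
Initialize: count = 0
Initialize: seq = [9, -1, -10, -7, -5]
Entering loop: for elem in seq:

After execution: count = 2
2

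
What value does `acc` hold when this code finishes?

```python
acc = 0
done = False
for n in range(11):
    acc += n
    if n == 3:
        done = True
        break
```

Let's trace through this code step by step.

Initialize: acc = 0
Initialize: done = False
Entering loop: for n in range(11):

After execution: acc = 6
6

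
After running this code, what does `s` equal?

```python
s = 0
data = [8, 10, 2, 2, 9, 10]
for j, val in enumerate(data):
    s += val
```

Let's trace through this code step by step.

Initialize: s = 0
Initialize: data = [8, 10, 2, 2, 9, 10]
Entering loop: for j, val in enumerate(data):

After execution: s = 41
41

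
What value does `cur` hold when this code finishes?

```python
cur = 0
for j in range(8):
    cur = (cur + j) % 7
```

Let's trace through this code step by step.

Initialize: cur = 0
Entering loop: for j in range(8):

After execution: cur = 0
0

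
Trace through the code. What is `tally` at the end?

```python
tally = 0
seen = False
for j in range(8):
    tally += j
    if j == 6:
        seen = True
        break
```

Let's trace through this code step by step.

Initialize: tally = 0
Initialize: seen = False
Entering loop: for j in range(8):

After execution: tally = 21
21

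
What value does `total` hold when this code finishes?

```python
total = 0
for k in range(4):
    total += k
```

Let's trace through this code step by step.

Initialize: total = 0
Entering loop: for k in range(4):

After execution: total = 6
6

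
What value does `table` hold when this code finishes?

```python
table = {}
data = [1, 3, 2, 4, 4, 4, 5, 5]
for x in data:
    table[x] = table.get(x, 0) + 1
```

Let's trace through this code step by step.

Initialize: table = {}
Initialize: data = [1, 3, 2, 4, 4, 4, 5, 5]
Entering loop: for x in data:

After execution: table = {1: 1, 3: 1, 2: 1, 4: 3, 5: 2}
{1: 1, 3: 1, 2: 1, 4: 3, 5: 2}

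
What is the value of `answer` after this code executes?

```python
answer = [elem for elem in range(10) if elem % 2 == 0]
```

Let's trace through this code step by step.

Initialize: answer = [elem for elem in range(10) if elem % 2 == 0]

After execution: answer = [0, 2, 4, 6, 8]
[0, 2, 4, 6, 8]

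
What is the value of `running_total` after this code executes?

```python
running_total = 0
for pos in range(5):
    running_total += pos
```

Let's trace through this code step by step.

Initialize: running_total = 0
Entering loop: for pos in range(5):

After execution: running_total = 10
10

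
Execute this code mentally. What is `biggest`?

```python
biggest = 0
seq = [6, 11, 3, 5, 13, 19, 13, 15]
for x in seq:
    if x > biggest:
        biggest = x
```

Let's trace through this code step by step.

Initialize: biggest = 0
Initialize: seq = [6, 11, 3, 5, 13, 19, 13, 15]
Entering loop: for x in seq:

After execution: biggest = 19
19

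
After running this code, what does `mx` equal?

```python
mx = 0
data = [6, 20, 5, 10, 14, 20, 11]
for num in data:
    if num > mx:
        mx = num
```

Let's trace through this code step by step.

Initialize: mx = 0
Initialize: data = [6, 20, 5, 10, 14, 20, 11]
Entering loop: for num in data:

After execution: mx = 20
20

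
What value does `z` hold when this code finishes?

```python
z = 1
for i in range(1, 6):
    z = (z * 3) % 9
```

Let's trace through this code step by step.

Initialize: z = 1
Entering loop: for i in range(1, 6):

After execution: z = 0
0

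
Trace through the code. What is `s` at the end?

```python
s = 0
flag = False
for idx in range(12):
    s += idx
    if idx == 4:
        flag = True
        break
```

Let's trace through this code step by step.

Initialize: s = 0
Initialize: flag = False
Entering loop: for idx in range(12):

After execution: s = 10
10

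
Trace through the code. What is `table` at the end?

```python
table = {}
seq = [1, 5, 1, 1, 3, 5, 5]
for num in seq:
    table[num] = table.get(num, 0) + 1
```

Let's trace through this code step by step.

Initialize: table = {}
Initialize: seq = [1, 5, 1, 1, 3, 5, 5]
Entering loop: for num in seq:

After execution: table = {1: 3, 5: 3, 3: 1}
{1: 3, 5: 3, 3: 1}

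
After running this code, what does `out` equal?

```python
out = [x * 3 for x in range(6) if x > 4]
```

Let's trace through this code step by step.

Initialize: out = [x * 3 for x in range(6) if x > 4]

After execution: out = [15]
[15]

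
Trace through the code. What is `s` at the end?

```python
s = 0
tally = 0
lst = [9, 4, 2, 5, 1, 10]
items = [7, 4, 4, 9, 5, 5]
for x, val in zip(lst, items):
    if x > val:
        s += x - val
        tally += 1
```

Let's trace through this code step by step.

Initialize: s = 0
Initialize: tally = 0
Initialize: lst = [9, 4, 2, 5, 1, 10]
Initialize: items = [7, 4, 4, 9, 5, 5]
Entering loop: for x, val in zip(lst, items):

After execution: s = 7
7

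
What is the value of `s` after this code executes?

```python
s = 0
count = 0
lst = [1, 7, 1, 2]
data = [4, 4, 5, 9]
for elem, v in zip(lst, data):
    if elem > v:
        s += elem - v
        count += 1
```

Let's trace through this code step by step.

Initialize: s = 0
Initialize: count = 0
Initialize: lst = [1, 7, 1, 2]
Initialize: data = [4, 4, 5, 9]
Entering loop: for elem, v in zip(lst, data):

After execution: s = 3
3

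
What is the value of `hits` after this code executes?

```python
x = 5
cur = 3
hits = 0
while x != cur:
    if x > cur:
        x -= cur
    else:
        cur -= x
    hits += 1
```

Let's trace through this code step by step.

Initialize: x = 5
Initialize: cur = 3
Initialize: hits = 0
Entering loop: while x != cur:

After execution: hits = 3
3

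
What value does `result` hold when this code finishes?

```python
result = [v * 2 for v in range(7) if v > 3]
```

Let's trace through this code step by step.

Initialize: result = [v * 2 for v in range(7) if v > 3]

After execution: result = [8, 10, 12]
[8, 10, 12]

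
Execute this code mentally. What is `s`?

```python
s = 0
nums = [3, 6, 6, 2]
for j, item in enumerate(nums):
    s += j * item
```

Let's trace through this code step by step.

Initialize: s = 0
Initialize: nums = [3, 6, 6, 2]
Entering loop: for j, item in enumerate(nums):

After execution: s = 24
24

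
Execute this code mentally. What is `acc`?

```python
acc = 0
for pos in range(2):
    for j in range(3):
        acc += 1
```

Let's trace through this code step by step.

Initialize: acc = 0
Entering loop: for pos in range(2):

After execution: acc = 6
6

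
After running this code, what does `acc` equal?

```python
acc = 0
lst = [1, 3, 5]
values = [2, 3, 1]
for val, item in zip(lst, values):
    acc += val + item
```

Let's trace through this code step by step.

Initialize: acc = 0
Initialize: lst = [1, 3, 5]
Initialize: values = [2, 3, 1]
Entering loop: for val, item in zip(lst, values):

After execution: acc = 15
15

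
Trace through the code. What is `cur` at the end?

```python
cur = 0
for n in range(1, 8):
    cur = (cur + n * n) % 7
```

Let's trace through this code step by step.

Initialize: cur = 0
Entering loop: for n in range(1, 8):

After execution: cur = 0
0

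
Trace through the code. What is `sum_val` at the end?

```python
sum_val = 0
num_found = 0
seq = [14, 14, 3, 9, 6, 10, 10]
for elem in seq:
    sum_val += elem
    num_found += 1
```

Let's trace through this code step by step.

Initialize: sum_val = 0
Initialize: num_found = 0
Initialize: seq = [14, 14, 3, 9, 6, 10, 10]
Entering loop: for elem in seq:

After execution: sum_val = 66
66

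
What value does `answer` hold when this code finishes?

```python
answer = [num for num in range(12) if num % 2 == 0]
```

Let's trace through this code step by step.

Initialize: answer = [num for num in range(12) if num % 2 == 0]

After execution: answer = [0, 2, 4, 6, 8, 10]
[0, 2, 4, 6, 8, 10]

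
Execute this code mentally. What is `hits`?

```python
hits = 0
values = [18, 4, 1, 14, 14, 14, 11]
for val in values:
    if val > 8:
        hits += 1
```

Let's trace through this code step by step.

Initialize: hits = 0
Initialize: values = [18, 4, 1, 14, 14, 14, 11]
Entering loop: for val in values:

After execution: hits = 5
5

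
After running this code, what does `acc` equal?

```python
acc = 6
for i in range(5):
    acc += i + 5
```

Let's trace through this code step by step.

Initialize: acc = 6
Entering loop: for i in range(5):

After execution: acc = 41
41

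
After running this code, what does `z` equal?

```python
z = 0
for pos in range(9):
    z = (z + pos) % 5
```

Let's trace through this code step by step.

Initialize: z = 0
Entering loop: for pos in range(9):

After execution: z = 1
1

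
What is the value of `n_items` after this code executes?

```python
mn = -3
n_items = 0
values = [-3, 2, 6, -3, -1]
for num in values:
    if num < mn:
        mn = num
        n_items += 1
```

Let's trace through this code step by step.

Initialize: mn = -3
Initialize: n_items = 0
Initialize: values = [-3, 2, 6, -3, -1]
Entering loop: for num in values:

After execution: n_items = 0
0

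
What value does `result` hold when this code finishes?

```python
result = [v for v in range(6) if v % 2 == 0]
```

Let's trace through this code step by step.

Initialize: result = [v for v in range(6) if v % 2 == 0]

After execution: result = [0, 2, 4]
[0, 2, 4]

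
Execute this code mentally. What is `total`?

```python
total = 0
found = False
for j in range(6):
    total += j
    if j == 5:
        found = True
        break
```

Let's trace through this code step by step.

Initialize: total = 0
Initialize: found = False
Entering loop: for j in range(6):

After execution: total = 15
15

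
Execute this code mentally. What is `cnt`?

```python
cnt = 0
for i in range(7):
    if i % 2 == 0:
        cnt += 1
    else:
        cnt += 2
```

Let's trace through this code step by step.

Initialize: cnt = 0
Entering loop: for i in range(7):

After execution: cnt = 10
10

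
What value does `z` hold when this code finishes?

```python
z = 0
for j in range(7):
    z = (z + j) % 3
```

Let's trace through this code step by step.

Initialize: z = 0
Entering loop: for j in range(7):

After execution: z = 0
0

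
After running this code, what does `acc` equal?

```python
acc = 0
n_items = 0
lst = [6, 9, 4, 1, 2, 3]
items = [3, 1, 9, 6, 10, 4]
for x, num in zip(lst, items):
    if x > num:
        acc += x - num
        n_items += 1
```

Let's trace through this code step by step.

Initialize: acc = 0
Initialize: n_items = 0
Initialize: lst = [6, 9, 4, 1, 2, 3]
Initialize: items = [3, 1, 9, 6, 10, 4]
Entering loop: for x, num in zip(lst, items):

After execution: acc = 11
11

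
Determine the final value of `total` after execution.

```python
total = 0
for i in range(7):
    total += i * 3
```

Let's trace through this code step by step.

Initialize: total = 0
Entering loop: for i in range(7):

After execution: total = 63
63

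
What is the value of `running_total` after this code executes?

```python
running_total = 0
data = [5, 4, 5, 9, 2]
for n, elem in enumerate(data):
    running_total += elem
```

Let's trace through this code step by step.

Initialize: running_total = 0
Initialize: data = [5, 4, 5, 9, 2]
Entering loop: for n, elem in enumerate(data):

After execution: running_total = 25
25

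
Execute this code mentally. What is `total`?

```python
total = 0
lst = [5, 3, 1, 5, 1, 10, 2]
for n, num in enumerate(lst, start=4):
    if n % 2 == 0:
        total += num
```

Let's trace through this code step by step.

Initialize: total = 0
Initialize: lst = [5, 3, 1, 5, 1, 10, 2]
Entering loop: for n, num in enumerate(lst, start=4):

After execution: total = 9
9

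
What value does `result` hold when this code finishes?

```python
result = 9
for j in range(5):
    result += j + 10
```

Let's trace through this code step by step.

Initialize: result = 9
Entering loop: for j in range(5):

After execution: result = 69
69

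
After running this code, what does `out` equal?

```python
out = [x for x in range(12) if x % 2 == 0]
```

Let's trace through this code step by step.

Initialize: out = [x for x in range(12) if x % 2 == 0]

After execution: out = [0, 2, 4, 6, 8, 10]
[0, 2, 4, 6, 8, 10]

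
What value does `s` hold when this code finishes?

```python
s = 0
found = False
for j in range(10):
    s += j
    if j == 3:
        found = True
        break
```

Let's trace through this code step by step.

Initialize: s = 0
Initialize: found = False
Entering loop: for j in range(10):

After execution: s = 6
6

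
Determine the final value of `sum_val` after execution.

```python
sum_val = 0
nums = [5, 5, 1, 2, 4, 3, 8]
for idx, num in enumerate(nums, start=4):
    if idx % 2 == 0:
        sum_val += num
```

Let's trace through this code step by step.

Initialize: sum_val = 0
Initialize: nums = [5, 5, 1, 2, 4, 3, 8]
Entering loop: for idx, num in enumerate(nums, start=4):

After execution: sum_val = 18
18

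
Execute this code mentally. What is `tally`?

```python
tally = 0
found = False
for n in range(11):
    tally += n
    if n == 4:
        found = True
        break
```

Let's trace through this code step by step.

Initialize: tally = 0
Initialize: found = False
Entering loop: for n in range(11):

After execution: tally = 10
10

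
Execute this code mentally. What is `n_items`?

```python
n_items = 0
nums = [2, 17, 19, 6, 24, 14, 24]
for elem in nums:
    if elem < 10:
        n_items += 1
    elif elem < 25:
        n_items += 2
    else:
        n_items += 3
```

Let's trace through this code step by step.

Initialize: n_items = 0
Initialize: nums = [2, 17, 19, 6, 24, 14, 24]
Entering loop: for elem in nums:

After execution: n_items = 12
12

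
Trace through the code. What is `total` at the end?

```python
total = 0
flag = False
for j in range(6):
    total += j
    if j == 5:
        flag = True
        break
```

Let's trace through this code step by step.

Initialize: total = 0
Initialize: flag = False
Entering loop: for j in range(6):

After execution: total = 15
15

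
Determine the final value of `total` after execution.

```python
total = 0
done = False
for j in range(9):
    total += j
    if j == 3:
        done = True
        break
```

Let's trace through this code step by step.

Initialize: total = 0
Initialize: done = False
Entering loop: for j in range(9):

After execution: total = 6
6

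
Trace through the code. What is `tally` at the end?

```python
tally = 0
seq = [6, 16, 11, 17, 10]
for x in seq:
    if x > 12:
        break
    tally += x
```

Let's trace through this code step by step.

Initialize: tally = 0
Initialize: seq = [6, 16, 11, 17, 10]
Entering loop: for x in seq:

After execution: tally = 6
6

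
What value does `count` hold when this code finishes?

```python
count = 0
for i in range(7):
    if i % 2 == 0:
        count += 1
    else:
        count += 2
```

Let's trace through this code step by step.

Initialize: count = 0
Entering loop: for i in range(7):

After execution: count = 10
10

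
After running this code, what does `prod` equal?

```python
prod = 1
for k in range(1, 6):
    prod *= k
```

Let's trace through this code step by step.

Initialize: prod = 1
Entering loop: for k in range(1, 6):

After execution: prod = 120
120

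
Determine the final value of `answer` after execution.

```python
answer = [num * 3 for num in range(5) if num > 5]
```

Let's trace through this code step by step.

Initialize: answer = [num * 3 for num in range(5) if num > 5]

After execution: answer = []
[]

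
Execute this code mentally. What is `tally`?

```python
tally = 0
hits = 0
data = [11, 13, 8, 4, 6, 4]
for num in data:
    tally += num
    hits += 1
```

Let's trace through this code step by step.

Initialize: tally = 0
Initialize: hits = 0
Initialize: data = [11, 13, 8, 4, 6, 4]
Entering loop: for num in data:

After execution: tally = 46
46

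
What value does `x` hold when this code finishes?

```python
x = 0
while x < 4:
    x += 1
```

Let's trace through this code step by step.

Initialize: x = 0
Entering loop: while x < 4:

After execution: x = 4
4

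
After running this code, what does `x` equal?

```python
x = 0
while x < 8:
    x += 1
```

Let's trace through this code step by step.

Initialize: x = 0
Entering loop: while x < 8:

After execution: x = 8
8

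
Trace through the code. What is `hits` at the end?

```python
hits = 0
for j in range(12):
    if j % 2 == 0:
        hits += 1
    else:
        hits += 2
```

Let's trace through this code step by step.

Initialize: hits = 0
Entering loop: for j in range(12):

After execution: hits = 18
18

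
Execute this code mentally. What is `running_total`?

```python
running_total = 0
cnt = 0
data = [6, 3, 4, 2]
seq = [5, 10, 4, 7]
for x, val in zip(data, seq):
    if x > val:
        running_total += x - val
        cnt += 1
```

Let's trace through this code step by step.

Initialize: running_total = 0
Initialize: cnt = 0
Initialize: data = [6, 3, 4, 2]
Initialize: seq = [5, 10, 4, 7]
Entering loop: for x, val in zip(data, seq):

After execution: running_total = 1
1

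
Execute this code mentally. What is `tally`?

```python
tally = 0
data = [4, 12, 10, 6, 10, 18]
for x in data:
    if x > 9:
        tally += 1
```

Let's trace through this code step by step.

Initialize: tally = 0
Initialize: data = [4, 12, 10, 6, 10, 18]
Entering loop: for x in data:

After execution: tally = 4
4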